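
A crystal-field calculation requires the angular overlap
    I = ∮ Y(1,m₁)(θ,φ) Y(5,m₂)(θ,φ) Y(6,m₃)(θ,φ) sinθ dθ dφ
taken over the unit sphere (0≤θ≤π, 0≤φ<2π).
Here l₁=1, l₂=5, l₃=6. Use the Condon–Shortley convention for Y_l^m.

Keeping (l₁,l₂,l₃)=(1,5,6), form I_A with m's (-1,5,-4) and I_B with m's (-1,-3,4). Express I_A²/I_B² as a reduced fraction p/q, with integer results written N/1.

1/45

Same 1,5,6: normalisation and zero-m 3j drop out of the ratio.
A: Δ: 0! 2! 10! / 13! → 1/858; sum: t=0:+1/7257600 = 1/7257600; 3j²(1 5 6; -1 5 -4) = Δ·Π!·Σ² = 1/858  (sign +1)
B: Δ: 0! 2! 10! / 13! → 1/858; sum: t=0:+1/161280 = 1/161280; 3j²(1 5 6; -1 -3 4) = Δ·Π!·Σ² = 15/286  (sign +1)
I_A²/I_B² = (1/858)/(15/286) = 1/45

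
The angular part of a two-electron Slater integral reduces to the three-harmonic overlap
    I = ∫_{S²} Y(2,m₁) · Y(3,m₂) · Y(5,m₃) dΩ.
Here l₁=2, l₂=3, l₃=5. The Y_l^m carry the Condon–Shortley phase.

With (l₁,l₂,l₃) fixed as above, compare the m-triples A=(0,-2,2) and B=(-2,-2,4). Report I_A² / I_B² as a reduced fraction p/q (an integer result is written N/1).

1/2

Same 2,3,5: normalisation and zero-m 3j drop out of the ratio.
A: Δ: 0! 4! 6! / 11! → 1/2310; sum: t=0:+1/480 = 1/480; 3j²(2 3 5; 0 -2 2) = Δ·Π!·Σ² = 3/110  (sign -1)
B: Δ: 0! 4! 6! / 11! → 1/2310; sum: t=0:+1/2880 = 1/2880; 3j²(2 3 5; -2 -2 4) = Δ·Π!·Σ² = 3/55  (sign -1)
I_A²/I_B² = (3/110)/(3/55) = 1/2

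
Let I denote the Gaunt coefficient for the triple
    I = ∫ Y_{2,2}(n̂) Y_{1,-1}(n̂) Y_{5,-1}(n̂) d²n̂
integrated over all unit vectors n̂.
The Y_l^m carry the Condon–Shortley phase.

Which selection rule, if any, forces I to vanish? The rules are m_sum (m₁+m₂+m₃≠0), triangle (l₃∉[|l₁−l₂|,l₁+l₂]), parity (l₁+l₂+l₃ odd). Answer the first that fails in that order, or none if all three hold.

triangle

Σmᵢ = 0  ✓
l₃∈[|l₁−l₂|,l₁+l₂]=[1,3], have l₃=5  ✗
Σlᵢ = 8 ⇒ even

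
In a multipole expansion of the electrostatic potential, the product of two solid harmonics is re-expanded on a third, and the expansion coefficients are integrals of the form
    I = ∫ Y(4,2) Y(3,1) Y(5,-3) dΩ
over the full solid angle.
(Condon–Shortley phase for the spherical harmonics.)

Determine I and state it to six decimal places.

-0.144236

Rules hold: Σm=0, L=12 even, 1≤5≤7.
N = 9·7·11 = 693
Δ = 2!·6!·4!/13! = 1/180180
Racah Σ t=0..2: t=0:+1/576 t=1:−1/144 t=2:+1/576 = -1/288
⇒ 3j(4 3 5; 0 0 0)² = 20/1001, sgn +1
Racah Σ t=0..2: t=0:+1/2304 t=1:−1/720 t=2:+1/5760 = -1/1280
⇒ 3j(4 3 5; 2 1 -3)² = 27/1430, sgn -1
4πI² = N·(3j₀)²·(3jₘ)² = 486/1859
I = -1·√(0.261431/4π) = -0.14423595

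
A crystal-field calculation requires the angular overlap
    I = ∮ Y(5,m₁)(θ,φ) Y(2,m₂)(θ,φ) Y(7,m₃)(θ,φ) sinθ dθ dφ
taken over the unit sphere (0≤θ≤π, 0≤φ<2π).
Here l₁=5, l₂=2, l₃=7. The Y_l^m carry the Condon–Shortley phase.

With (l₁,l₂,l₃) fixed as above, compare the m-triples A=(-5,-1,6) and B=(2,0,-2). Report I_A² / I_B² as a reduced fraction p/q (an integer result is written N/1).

Shared (l₁,l₂,l₃)=(5,2,7): N and (l;000)² cancel in I_A²/I_B².
A: Δ = 0!·10!·4!/15! = 1/15015; Racah Σ t=0..0: t=0:+1/21772800 = 1/21772800; ⇒ 3j(5 2 7; -5 -1 6)² = 2/105, sgn -1
B: Δ = 0!·10!·4!/15! = 1/15015; Racah Σ t=0..0: t=0:+1/120960 = 1/120960; ⇒ 3j(5 2 7; 2 0 -2)² = 24/1001, sgn -1
I_A²/I_B² = (2/105)/(24/1001) = 143/180

143/180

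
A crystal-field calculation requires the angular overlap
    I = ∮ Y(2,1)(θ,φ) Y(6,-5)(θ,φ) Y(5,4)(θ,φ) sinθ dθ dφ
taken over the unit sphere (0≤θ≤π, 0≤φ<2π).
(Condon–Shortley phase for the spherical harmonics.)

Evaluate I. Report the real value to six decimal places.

0.000000

Σlᵢ=13 odd — θ-integrand is odd under cosθ→−cosθ; I=0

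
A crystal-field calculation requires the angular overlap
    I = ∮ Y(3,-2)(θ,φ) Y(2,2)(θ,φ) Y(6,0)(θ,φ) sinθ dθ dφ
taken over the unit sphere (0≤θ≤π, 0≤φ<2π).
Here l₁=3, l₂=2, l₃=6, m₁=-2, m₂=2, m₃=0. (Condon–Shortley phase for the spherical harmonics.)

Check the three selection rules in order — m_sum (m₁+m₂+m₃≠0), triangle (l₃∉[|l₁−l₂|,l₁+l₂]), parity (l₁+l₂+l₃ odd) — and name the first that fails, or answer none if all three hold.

triangle

m₁+m₂+m₃ = -2 + 2 + 0 = 0  ✓
triangle: |3−2|=1 ≤ l₃=6 ≤ 3+2=5  ✗
parity: l₁+l₂+l₃ = 11 is odd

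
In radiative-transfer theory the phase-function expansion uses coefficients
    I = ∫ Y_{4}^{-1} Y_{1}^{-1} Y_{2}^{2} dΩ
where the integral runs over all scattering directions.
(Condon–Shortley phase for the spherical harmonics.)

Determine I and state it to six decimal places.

0.000000

triangle: need 3≤l₃≤5, have 2; I=0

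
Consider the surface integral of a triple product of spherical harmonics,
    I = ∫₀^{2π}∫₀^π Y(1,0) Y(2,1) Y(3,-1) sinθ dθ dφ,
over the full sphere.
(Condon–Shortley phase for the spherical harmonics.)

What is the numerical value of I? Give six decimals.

Rules hold: Σm=0, L=6 even, 1≤3≤3.
N = 3·5·7 = 105
Δ = 0!·2!·4!/7! = 1/105
Racah Σ t=0..0: t=0:+1/4 = 1/4
⇒ 3j(1 2 3; 0 0 0)² = 3/35, sgn -1
Racah Σ t=0..0: t=0:+1/6 = 1/6
⇒ 3j(1 2 3; 0 1 -1)² = 8/105, sgn +1
4πI² = N·(3j₀)²·(3jₘ)² = 24/35
I = -1·√(0.685714/4π) = -0.23359668

-0.233597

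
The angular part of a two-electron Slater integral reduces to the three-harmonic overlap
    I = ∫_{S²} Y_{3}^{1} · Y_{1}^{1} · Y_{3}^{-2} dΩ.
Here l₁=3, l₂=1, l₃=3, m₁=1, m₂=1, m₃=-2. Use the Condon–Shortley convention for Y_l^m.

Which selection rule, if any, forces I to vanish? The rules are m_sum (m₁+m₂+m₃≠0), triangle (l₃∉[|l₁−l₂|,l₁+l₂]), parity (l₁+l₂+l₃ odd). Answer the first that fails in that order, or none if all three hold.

parity

azimuthal sum: 1 + 1 − 2 = 0  ✓
2 ≤ 3 ≤ 4 (triangle on l)  ✓
L = 3 + 1 + 3 = 7 (odd)  ✗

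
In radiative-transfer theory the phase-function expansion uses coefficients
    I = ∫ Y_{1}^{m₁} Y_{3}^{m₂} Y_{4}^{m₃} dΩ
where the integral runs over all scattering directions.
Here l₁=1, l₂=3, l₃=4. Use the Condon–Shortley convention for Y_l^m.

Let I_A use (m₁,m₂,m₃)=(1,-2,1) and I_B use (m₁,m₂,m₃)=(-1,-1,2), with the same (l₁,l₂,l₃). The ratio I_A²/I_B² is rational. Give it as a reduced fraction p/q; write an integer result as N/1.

l's match ⇒ only the (l;m) 3-j factors differ between A and B.
A: triangle coeff Δ(1,3,4) = 1/252; Σ_t [0,0]: t=0:+1/240 = 1/240; (3j)²=1/84 [(1 3 4; 1 -2 1)], sign=-1
B: triangle coeff Δ(1,3,4) = 1/252; Σ_t [0,0]: t=0:+1/96 = 1/96; (3j)²=5/84 [(1 3 4; -1 -1 2)], sign=+1
I_A²/I_B² = (1/84)/(5/84) = 1/5

1/5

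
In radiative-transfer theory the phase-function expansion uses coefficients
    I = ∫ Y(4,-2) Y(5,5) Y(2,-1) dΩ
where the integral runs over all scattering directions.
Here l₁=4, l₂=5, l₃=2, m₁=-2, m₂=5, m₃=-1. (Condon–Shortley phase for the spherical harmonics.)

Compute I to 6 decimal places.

0.000000

m-sum = -2 + 5 − 1 = 2 ≠ 0 ⇒ I = 0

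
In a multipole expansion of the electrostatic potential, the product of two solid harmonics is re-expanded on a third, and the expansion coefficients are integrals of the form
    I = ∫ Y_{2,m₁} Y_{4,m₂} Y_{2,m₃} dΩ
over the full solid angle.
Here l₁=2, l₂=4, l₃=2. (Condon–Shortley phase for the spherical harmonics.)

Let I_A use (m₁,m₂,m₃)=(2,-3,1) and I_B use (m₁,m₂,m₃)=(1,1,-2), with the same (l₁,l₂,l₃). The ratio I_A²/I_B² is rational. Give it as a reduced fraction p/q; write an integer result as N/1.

7/1

l's match ⇒ only the (l;m) 3-j factors differ between A and B.
A: triangle coeff Δ(2,4,2) = 1/630; Σ_t [0,0]: t=0:+1/144 = 1/144; (3j)²=1/18 [(2 4 2; 2 -3 1)], sign=-1
B: triangle coeff Δ(2,4,2) = 1/630; Σ_t [1,1]: t=1:−1/144 = -1/144; (3j)²=1/126 [(2 4 2; 1 1 -2)], sign=-1
I_A²/I_B² = (1/18)/(1/126) = 7/1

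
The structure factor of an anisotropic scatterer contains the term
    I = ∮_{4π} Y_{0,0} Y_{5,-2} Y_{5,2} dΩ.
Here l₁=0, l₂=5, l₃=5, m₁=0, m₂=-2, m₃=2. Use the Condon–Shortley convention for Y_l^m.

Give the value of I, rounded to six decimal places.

Checks pass: Σm=0; 10 even; l₃=5∈[5,5].
(2·0+1)(2·5+1)(2·5+1) = 121
Δ: 0! 0! 10! / 11! → 1/11
sum: t=0:+1/14400 = 1/14400
3j²(0 5 5; 0 0 0) = Δ·Π!·Σ² = 1/11  (sign -1)
sum: t=0:+1/30240 = 1/30240
3j²(0 5 5; 0 -2 2) = Δ·Π!·Σ² = 1/11  (sign -1)
combine: 4πI² = 121·1/11·1/11 = 1/1
take √, sign +1: I = 0.28209479

0.282095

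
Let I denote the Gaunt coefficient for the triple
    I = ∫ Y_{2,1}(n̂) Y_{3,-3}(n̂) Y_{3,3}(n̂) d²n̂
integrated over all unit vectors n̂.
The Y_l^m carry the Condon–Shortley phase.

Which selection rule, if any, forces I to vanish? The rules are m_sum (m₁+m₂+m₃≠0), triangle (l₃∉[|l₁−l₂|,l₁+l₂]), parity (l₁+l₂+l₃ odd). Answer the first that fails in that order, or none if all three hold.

m_sum

azimuthal sum: 1 − 3 + 3 = 1  ✗
1 ≤ 3 ≤ 5 (triangle on l)
L = 2 + 3 + 3 = 8 (even)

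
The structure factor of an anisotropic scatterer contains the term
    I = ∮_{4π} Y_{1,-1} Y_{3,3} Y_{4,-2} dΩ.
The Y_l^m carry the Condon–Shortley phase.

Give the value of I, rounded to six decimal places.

m-sum 0 ✓  L=8 even ✓  2≤4≤4 ✓
Π(2lᵢ+1) = 3×7×9 = 189
triangle coeff Δ(1,3,4) = 1/252
Σ_t [0,0]: t=0:+1/36 = 1/36
(3j)²=4/63 [(1 3 4; 0 0 0)], sign=+1
Σ_t [0,0]: t=0:+1/1440 = 1/1440
(3j)²=1/252 [(1 3 4; -1 3 -2)], sign=+1
⇒ 4πI² = 1/21
I = (+1)√(1/21/(4π)) = 0.06155813

0.061558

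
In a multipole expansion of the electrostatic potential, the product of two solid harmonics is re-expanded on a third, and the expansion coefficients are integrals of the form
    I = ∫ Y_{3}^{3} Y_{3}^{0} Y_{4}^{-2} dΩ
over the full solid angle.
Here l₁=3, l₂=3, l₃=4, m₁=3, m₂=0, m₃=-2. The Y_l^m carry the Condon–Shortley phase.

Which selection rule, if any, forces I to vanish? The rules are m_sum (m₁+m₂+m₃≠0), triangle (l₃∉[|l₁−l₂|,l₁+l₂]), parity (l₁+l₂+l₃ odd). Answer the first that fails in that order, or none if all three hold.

m_sum

azimuthal sum: 3 + 0 − 2 = 1  ✗
0 ≤ 4 ≤ 6 (triangle on l)
L = 3 + 3 + 4 = 10 (even)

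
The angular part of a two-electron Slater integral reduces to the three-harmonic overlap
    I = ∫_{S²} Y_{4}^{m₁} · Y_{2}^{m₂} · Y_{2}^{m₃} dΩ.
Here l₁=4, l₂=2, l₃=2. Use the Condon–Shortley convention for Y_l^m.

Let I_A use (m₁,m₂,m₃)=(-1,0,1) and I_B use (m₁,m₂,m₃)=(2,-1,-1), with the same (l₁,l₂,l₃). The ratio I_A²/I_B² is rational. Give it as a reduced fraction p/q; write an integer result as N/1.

l's match ⇒ only the (l;m) 3-j factors differ between A and B.
A: triangle coeff Δ(4,2,2) = 1/630; Σ_t [2,2]: t=2:+1/24 = 1/24; (3j)²=1/21 [(4 2 2; -1 0 1)], sign=-1
B: triangle coeff Δ(4,2,2) = 1/630; Σ_t [1,1]: t=1:−1/36 = -1/36; (3j)²=4/63 [(4 2 2; 2 -1 -1)], sign=+1
I_A²/I_B² = (1/21)/(4/63) = 3/4

3/4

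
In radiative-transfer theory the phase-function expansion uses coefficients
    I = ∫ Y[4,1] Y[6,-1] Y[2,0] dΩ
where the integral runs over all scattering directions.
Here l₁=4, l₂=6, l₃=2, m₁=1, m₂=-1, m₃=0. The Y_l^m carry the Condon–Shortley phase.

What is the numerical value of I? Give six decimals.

Rules hold: Σm=0, L=12 even, 2≤2≤10.
N = 9·13·5 = 585
Δ = 8!·0!·4!/13! = 1/6435
Racah Σ t=4..4: t=4:+1/2304 = 1/2304
⇒ 3j(4 6 2; 0 0 0)² = 5/143, sgn +1
Racah Σ t=3..3: t=3:−1/2880 = -1/2880
⇒ 3j(4 6 2; 1 -1 0)² = 14/429, sgn -1
4πI² = N·(3j₀)²·(3jₘ)² = 1050/1573
I = -1·√(0.667514/4π) = -0.23047581

-0.230476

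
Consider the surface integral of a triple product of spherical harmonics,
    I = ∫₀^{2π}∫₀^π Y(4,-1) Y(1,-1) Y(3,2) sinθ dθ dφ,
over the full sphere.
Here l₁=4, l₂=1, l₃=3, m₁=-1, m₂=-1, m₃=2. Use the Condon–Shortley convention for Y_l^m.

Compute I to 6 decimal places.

-0.106622

m-sum 0 ✓  L=8 even ✓  3≤3≤5 ✓
Π(2lᵢ+1) = 9×3×7 = 189
triangle coeff Δ(4,1,3) = 1/252
Σ_t [1,1]: t=1:−1/36 = -1/36
(3j)²=4/63 [(4 1 3; 0 0 0)], sign=+1
Σ_t [0,0]: t=0:+1/240 = 1/240
(3j)²=1/84 [(4 1 3; -1 -1 2)], sign=-1
⇒ 4πI² = 1/7
I = (-1)√(1/7/(4π)) = -0.10662181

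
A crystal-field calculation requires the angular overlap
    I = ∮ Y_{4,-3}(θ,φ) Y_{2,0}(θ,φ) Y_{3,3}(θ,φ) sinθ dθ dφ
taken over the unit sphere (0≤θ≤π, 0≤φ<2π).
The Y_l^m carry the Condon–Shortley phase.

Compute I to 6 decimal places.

L=9 odd ⇒ parity kills the (l;000) factor ⇒ I = 0

0.000000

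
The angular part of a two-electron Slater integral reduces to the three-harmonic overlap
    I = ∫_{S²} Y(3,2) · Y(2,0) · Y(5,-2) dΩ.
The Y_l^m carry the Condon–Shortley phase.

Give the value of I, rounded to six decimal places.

m-sum 0 ✓  L=10 even ✓  1≤5≤5 ✓
Π(2lᵢ+1) = 7×5×11 = 385
triangle coeff Δ(3,2,5) = 1/2310
Σ_t [0,0]: t=0:+1/144 = 1/144
(3j)²=10/231 [(3 2 5; 0 0 0)], sign=-1
Σ_t [0,0]: t=0:+1/480 = 1/480
(3j)²=3/110 [(3 2 5; 2 0 -2)], sign=-1
⇒ 4πI² = 5/11
I = (+1)√(5/11/(4π)) = 0.19018827

0.190188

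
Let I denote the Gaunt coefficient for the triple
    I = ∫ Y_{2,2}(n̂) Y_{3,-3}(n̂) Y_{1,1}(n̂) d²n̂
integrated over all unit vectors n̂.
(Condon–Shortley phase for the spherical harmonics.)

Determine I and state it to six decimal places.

-0.319865

Rules hold: Σm=0, L=6 even, 1≤1≤5.
N = 5·7·3 = 105
Δ = 4!·0!·2!/7! = 1/105
Racah Σ t=2..2: t=2:+1/4 = 1/4
⇒ 3j(2 3 1; 0 0 0)² = 3/35, sgn -1
Racah Σ t=0..0: t=0:+1/48 = 1/48
⇒ 3j(2 3 1; 2 -3 1)² = 1/7, sgn +1
4πI² = N·(3j₀)²·(3jₘ)² = 9/7
I = -1·√(1.28571/4π) = -0.31986543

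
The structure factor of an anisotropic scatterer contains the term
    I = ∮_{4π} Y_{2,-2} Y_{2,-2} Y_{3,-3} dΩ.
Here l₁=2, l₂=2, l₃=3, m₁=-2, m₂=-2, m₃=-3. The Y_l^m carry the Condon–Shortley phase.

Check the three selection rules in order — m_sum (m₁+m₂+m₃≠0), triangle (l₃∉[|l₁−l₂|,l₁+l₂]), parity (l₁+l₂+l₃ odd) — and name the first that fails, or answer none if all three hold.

Σmᵢ = -7  ✗
l₃∈[|l₁−l₂|,l₁+l₂]=[0,4], have l₃=3
Σlᵢ = 7 ⇒ odd

m_sum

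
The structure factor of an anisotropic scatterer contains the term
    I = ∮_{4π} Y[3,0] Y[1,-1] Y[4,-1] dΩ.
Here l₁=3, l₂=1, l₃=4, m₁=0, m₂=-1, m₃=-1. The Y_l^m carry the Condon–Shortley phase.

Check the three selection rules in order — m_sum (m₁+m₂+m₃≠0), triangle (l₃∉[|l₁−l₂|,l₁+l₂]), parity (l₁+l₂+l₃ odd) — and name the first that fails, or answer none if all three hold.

Σmᵢ = -2  ✗
l₃∈[|l₁−l₂|,l₁+l₂]=[2,4], have l₃=4
Σlᵢ = 8 ⇒ even

m_sum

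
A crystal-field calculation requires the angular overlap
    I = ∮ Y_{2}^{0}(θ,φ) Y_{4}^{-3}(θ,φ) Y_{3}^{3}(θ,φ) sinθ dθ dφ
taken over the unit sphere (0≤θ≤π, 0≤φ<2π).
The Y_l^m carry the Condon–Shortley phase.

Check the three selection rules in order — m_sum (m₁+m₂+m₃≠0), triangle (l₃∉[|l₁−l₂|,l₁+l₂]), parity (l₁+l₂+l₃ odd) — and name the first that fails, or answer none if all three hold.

m₁+m₂+m₃ = 0 − 3 + 3 = 0  ✓
triangle: |2−4|=2 ≤ l₃=3 ≤ 2+4=6  ✓
parity: l₁+l₂+l₃ = 9 is odd  ✗

parity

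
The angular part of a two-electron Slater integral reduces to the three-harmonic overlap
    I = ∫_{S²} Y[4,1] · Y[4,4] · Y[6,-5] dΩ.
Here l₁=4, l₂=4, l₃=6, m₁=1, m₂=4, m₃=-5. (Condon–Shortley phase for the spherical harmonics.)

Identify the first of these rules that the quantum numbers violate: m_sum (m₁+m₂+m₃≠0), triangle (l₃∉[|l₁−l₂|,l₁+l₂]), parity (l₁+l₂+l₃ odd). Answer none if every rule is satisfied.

Σmᵢ = 0  ✓
l₃∈[|l₁−l₂|,l₁+l₂]=[0,8], have l₃=6  ✓
Σlᵢ = 14 ⇒ even  ✓

none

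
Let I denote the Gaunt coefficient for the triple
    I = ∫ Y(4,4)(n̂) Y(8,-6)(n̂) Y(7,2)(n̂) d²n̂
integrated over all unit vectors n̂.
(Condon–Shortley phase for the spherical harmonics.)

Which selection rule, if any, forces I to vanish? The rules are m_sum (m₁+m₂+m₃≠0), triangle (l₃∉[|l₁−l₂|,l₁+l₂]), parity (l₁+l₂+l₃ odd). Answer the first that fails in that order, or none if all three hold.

parity

Σmᵢ = 0  ✓
l₃∈[|l₁−l₂|,l₁+l₂]=[4,12], have l₃=7  ✓
Σlᵢ = 19 ⇒ odd  ✗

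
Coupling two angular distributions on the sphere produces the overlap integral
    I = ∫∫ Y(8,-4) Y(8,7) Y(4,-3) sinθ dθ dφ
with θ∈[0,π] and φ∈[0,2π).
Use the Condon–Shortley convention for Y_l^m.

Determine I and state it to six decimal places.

Checks pass: Σm=0; 20 even; l₃=4∈[0,16].
(2·8+1)(2·8+1)(2·4+1) = 2601
Δ: 12! 4! 4! / 21! → 1/185175900
sum: t=4:+1/557383680 t=5:−1/21772800 t=6:+1/8294400 t=7:−1/21772800 t=8:+1/557383680 = 1/30965760
3j²(8 8 4; 0 0 0) = Δ·Π!·Σ² = 36/4199  (sign +1)
sum: t=11:−1/5748019200 t=12:+1/68976230400 = -1/6270566400
3j²(8 8 4; -4 7 -3) = Δ·Π!·Σ² = 121/11628  (sign +1)
combine: 4πI² = 2601·36/4199·121/11628 = 1089/4693
take √, sign +1: I = 0.13588882

0.135889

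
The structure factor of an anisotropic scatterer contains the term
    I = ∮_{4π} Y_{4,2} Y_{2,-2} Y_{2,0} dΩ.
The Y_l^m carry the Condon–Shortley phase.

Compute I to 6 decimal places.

0.156078

Checks pass: Σm=0; 8 even; l₃=2∈[2,6].
(2·4+1)(2·2+1)(2·2+1) = 225
Δ: 4! 4! 0! / 9! → 1/630
sum: t=2:+1/16 = 1/16
3j²(4 2 2; 0 0 0) = Δ·Π!·Σ² = 2/35  (sign +1)
sum: t=0:+1/96 = 1/96
3j²(4 2 2; 2 -2 0) = Δ·Π!·Σ² = 1/42  (sign +1)
combine: 4πI² = 225·2/35·1/42 = 15/49
take √, sign +1: I = 0.15607835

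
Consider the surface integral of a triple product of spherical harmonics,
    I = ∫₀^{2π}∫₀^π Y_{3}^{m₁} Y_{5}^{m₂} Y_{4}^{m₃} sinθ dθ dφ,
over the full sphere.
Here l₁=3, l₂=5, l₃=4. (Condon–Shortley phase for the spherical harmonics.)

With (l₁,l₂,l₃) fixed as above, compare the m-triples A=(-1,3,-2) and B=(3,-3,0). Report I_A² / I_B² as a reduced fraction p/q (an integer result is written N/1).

Same 3,5,4: normalisation and zero-m 3j drop out of the ratio.
A: Δ: 4! 2! 6! / 13! → 1/180180; sum: t=2:+1/5760 t=3:−1/720 t=4:+1/2304 = -1/1280; 3j²(3 5 4; -1 3 -2) = Δ·Π!·Σ² = 27/1430  (sign -1)
B: Δ: 4! 2! 6! / 13! → 1/180180; sum: t=0:+1/2304 = 1/2304; 3j²(3 5 4; 3 -3 0) = Δ·Π!·Σ² = 5/143  (sign +1)
I_A²/I_B² = (27/1430)/(5/143) = 27/50

27/50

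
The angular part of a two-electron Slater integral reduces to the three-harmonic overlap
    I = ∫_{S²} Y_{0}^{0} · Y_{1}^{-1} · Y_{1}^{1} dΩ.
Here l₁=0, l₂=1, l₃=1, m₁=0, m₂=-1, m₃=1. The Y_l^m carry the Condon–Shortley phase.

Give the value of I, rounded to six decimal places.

-0.282095

Checks pass: Σm=0; 2 even; l₃=1∈[1,1].
(2·0+1)(2·1+1)(2·1+1) = 9
Δ: 0! 0! 2! / 3! → 1/3
sum: t=0:+1/1 = 1/1
3j²(0 1 1; 0 0 0) = Δ·Π!·Σ² = 1/3  (sign -1)
sum: t=0:+1/2 = 1/2
3j²(0 1 1; 0 -1 1) = Δ·Π!·Σ² = 1/3  (sign +1)
combine: 4πI² = 9·1/3·1/3 = 1/1
take √, sign -1: I = -0.28209479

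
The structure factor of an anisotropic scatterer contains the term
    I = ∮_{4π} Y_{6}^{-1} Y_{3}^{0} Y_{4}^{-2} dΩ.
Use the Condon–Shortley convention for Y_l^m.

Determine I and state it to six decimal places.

0.000000

-1 + 0 − 2 = -3 ≠ 0: azimuthal integral kills it; I = 0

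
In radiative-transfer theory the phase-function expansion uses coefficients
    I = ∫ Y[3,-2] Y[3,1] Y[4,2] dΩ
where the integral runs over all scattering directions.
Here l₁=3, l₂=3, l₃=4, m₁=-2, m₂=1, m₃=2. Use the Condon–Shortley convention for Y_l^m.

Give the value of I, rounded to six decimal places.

Σmᵢ = 1 ≠ 0, so the φ-integral vanishes; I = 0

0.000000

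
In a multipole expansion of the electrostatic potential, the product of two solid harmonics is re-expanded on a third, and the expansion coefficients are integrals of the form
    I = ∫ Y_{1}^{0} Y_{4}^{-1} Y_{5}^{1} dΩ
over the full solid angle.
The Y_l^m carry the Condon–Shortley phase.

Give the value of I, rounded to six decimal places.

m-sum 0 ✓  L=10 even ✓  3≤5≤5 ✓
Π(2lᵢ+1) = 3×9×11 = 297
triangle coeff Δ(1,4,5) = 1/495
Σ_t [0,0]: t=0:+1/576 = 1/576
(3j)²=5/99 [(1 4 5; 0 0 0)], sign=-1
Σ_t [0,0]: t=0:+1/720 = 1/720
(3j)²=8/165 [(1 4 5; 0 -1 1)], sign=+1
⇒ 4πI² = 8/11
I = (-1)√(8/11/(4π)) = -0.24057125

-0.240571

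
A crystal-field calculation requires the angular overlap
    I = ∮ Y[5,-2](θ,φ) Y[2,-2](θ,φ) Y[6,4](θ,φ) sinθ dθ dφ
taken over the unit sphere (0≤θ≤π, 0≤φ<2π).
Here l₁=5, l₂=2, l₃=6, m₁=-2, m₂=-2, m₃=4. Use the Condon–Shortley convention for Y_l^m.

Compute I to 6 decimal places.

0.000000

L=13 odd ⇒ parity kills the (l;000) factor ⇒ I = 0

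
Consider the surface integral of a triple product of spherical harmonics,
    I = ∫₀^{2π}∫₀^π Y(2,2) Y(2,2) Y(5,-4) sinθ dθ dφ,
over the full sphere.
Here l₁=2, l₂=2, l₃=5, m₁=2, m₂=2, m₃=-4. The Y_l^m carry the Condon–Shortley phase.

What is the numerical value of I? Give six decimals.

l₃=5 ∉ [0,4] — triangle fails ⇒ I = 0

0.000000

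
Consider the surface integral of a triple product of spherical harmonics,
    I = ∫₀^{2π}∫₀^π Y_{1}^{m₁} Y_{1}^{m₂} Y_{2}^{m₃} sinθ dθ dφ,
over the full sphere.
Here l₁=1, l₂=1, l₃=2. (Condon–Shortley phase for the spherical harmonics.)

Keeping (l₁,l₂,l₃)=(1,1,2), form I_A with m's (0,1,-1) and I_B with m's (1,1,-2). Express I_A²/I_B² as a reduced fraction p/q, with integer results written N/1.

1/2

Same 1,1,2: normalisation and zero-m 3j drop out of the ratio.
A: Δ: 0! 2! 2! / 5! → 1/30; sum: t=0:+1/2 = 1/2; 3j²(1 1 2; 0 1 -1) = Δ·Π!·Σ² = 1/10  (sign -1)
B: Δ: 0! 2! 2! / 5! → 1/30; sum: t=0:+1/4 = 1/4; 3j²(1 1 2; 1 1 -2) = Δ·Π!·Σ² = 1/5  (sign +1)
I_A²/I_B² = (1/10)/(1/5) = 1/2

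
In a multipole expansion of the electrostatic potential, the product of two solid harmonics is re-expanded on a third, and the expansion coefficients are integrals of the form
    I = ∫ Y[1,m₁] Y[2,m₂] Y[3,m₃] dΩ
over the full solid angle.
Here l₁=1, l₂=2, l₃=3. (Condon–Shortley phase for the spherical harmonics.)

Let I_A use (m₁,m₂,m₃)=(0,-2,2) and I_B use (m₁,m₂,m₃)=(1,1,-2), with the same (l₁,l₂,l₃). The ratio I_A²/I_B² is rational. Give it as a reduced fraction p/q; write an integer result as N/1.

1/2

l's match ⇒ only the (l;m) 3-j factors differ between A and B.
A: triangle coeff Δ(1,2,3) = 1/105; Σ_t [0,0]: t=0:+1/24 = 1/24; (3j)²=1/21 [(1 2 3; 0 -2 2)], sign=-1
B: triangle coeff Δ(1,2,3) = 1/105; Σ_t [0,0]: t=0:+1/12 = 1/12; (3j)²=2/21 [(1 2 3; 1 1 -2)], sign=-1
I_A²/I_B² = (1/21)/(2/21) = 1/2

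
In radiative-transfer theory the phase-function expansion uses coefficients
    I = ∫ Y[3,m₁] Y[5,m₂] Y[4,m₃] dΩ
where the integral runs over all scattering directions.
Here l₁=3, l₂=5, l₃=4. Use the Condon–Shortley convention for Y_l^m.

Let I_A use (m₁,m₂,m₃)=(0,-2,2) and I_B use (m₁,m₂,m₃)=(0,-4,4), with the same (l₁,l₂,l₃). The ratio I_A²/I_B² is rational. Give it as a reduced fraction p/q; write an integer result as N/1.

Same 3,5,4: normalisation and zero-m 3j drop out of the ratio.
A: Δ: 4! 2! 6! / 13! → 1/180180; sum: t=1:−1/576 t=2:+1/480 t=3:−1/8640 = 1/4320; 3j²(3 5 4; 0 -2 2) = Δ·Π!·Σ² = 1/2145  (sign +1)
B: Δ: 4! 2! 6! / 13! → 1/180180; sum: t=1:−1/8640 = -1/8640; 3j²(3 5 4; 0 -4 4) = Δ·Π!·Σ² = 28/715  (sign -1)
I_A²/I_B² = (1/2145)/(28/715) = 1/84

1/84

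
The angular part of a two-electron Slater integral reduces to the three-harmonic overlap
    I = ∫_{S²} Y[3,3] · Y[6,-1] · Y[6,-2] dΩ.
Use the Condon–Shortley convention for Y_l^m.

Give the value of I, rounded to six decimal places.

0.000000

l₁+l₂+l₃=15 is odd: 3j(l;000)=0 ⇒ I=0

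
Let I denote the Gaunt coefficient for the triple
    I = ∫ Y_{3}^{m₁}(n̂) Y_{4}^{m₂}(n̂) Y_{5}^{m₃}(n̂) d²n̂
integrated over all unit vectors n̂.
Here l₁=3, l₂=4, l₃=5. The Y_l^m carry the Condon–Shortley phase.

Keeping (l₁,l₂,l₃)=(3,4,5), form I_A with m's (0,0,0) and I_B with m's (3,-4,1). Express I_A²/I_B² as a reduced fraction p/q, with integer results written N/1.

60/7

l's match ⇒ only the (l;m) 3-j factors differ between A and B.
A: triangle coeff Δ(3,4,5) = 1/180180; Σ_t [0,2]: t=0:+1/576 t=1:−1/144 t=2:+1/576 = -1/288; (3j)²=20/1001 [(3 4 5; 0 0 0)], sign=+1
B: triangle coeff Δ(3,4,5) = 1/180180; Σ_t [0,0]: t=0:+1/34560 = 1/34560; (3j)²=1/429 [(3 4 5; 3 -4 1)], sign=+1
I_A²/I_B² = (20/1001)/(1/429) = 60/7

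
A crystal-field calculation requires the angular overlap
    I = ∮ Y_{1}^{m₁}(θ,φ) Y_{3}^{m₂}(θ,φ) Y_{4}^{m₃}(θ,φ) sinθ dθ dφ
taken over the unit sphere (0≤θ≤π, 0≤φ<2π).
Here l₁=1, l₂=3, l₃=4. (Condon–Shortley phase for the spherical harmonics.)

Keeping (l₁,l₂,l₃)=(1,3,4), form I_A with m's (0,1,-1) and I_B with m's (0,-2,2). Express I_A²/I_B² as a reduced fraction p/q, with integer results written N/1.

l's match ⇒ only the (l;m) 3-j factors differ between A and B.
A: triangle coeff Δ(1,3,4) = 1/252; Σ_t [0,0]: t=0:+1/48 = 1/48; (3j)²=5/84 [(1 3 4; 0 1 -1)], sign=-1
B: triangle coeff Δ(1,3,4) = 1/252; Σ_t [0,0]: t=0:+1/120 = 1/120; (3j)²=1/21 [(1 3 4; 0 -2 2)], sign=+1
I_A²/I_B² = (5/84)/(1/21) = 5/4

5/4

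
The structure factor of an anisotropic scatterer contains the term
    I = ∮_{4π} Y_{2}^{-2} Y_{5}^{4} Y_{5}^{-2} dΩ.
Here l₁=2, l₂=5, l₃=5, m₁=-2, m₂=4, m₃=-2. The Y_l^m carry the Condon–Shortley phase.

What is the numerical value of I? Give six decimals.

-0.137240

m-sum 0 ✓  L=12 even ✓  3≤5≤7 ✓
Π(2lᵢ+1) = 5×11×11 = 605
triangle coeff Δ(2,5,5) = 1/38610
Σ_t [0,2]: t=0:+1/2880 t=1:−1/576 t=2:+1/2880 = -1/960
(3j)²=10/429 [(2 5 5; 0 0 0)], sign=+1
Σ_t [2,2]: t=2:+1/20160 = 1/20160
(3j)²=12/715 [(2 5 5; -2 4 -2)], sign=-1
⇒ 4πI² = 40/169
I = (-1)√(40/169/(4π)) = -0.13724032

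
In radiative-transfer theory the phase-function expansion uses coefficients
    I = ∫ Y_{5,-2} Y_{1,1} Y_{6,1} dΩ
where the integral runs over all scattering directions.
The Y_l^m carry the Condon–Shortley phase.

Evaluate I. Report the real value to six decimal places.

m-sum 0 ✓  L=12 even ✓  4≤6≤6 ✓
Π(2lᵢ+1) = 11×3×13 = 429
triangle coeff Δ(5,1,6) = 1/858
Σ_t [0,0]: t=0:+1/14400 = 1/14400
(3j)²=6/143 [(5 1 6; 0 0 0)], sign=+1
Σ_t [0,0]: t=0:+1/60480 = 1/60480
(3j)²=5/429 [(5 1 6; -2 1 1)], sign=-1
⇒ 4πI² = 30/143
I = (-1)√(30/143/(4π)) = -0.12920749

-0.129207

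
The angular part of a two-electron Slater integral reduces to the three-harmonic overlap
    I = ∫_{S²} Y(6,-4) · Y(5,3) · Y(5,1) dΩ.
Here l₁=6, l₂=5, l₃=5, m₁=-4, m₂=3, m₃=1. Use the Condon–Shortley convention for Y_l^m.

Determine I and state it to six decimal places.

-0.069086

Rules hold: Σm=0, L=16 even, 1≤5≤11.
N = 13·11·11 = 1573
Δ = 6!·6!·4!/17! = 1/28588560
Racah Σ t=1..5: t=1:−1/345600 t=2:+1/13824 t=3:−1/5184 t=4:+1/13824 t=5:−1/345600 = -7/129600
⇒ 3j(6 5 5; 0 0 0)² = 80/7293, sgn +1
Racah Σ t=4..6: t=4:+1/829440 t=5:−1/86400 t=6:+1/138240 = -13/4147200
⇒ 3j(6 5 5; -4 3 1)² = 13/3740, sgn -1
4πI² = N·(3j₀)²·(3jₘ)² = 52/867
I = -1·√(0.0599769/4π) = -0.06908555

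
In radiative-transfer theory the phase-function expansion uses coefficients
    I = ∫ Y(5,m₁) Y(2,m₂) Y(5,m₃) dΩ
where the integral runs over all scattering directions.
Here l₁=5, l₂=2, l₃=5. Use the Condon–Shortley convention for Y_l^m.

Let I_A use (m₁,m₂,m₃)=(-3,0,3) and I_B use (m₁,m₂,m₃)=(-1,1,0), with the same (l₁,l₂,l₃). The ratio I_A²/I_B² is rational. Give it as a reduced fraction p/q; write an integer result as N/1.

1/5

l's match ⇒ only the (l;m) 3-j factors differ between A and B.
A: triangle coeff Δ(5,2,5) = 1/38610; Σ_t [0,2]: t=0:+1/161280 t=1:−1/5040 t=2:+1/5760 = -1/53760; (3j)²=1/4290 [(5 2 5; -3 0 3)], sign=-1
B: triangle coeff Δ(5,2,5) = 1/38610; Σ_t [1,2]: t=1:−1/1440 t=2:+1/1152 = 1/5760; (3j)²=1/858 [(5 2 5; -1 1 0)], sign=-1
I_A²/I_B² = (1/4290)/(1/858) = 1/5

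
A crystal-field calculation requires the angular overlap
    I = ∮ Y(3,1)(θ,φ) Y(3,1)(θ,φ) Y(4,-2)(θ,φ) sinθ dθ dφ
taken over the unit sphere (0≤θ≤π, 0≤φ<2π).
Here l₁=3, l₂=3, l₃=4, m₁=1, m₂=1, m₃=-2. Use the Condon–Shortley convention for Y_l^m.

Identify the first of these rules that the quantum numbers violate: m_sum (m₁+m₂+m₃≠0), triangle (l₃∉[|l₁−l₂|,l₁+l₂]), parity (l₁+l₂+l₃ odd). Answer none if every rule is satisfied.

none

azimuthal sum: 1 + 1 − 2 = 0  ✓
0 ≤ 4 ≤ 6 (triangle on l)  ✓
L = 3 + 3 + 4 = 10 (even)  ✓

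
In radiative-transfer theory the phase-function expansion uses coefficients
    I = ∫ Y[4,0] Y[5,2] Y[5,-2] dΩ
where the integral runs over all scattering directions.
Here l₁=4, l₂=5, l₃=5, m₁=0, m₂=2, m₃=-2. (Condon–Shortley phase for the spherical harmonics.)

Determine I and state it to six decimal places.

m-sum 0 ✓  L=14 even ✓  1≤5≤9 ✓
Π(2lᵢ+1) = 9×11×11 = 1089
triangle coeff Δ(4,5,5) = 1/3153150
Σ_t [0,4]: t=0:+1/69120 t=1:−1/1728 t=2:+1/576 t=3:−1/1728 t=4:+1/69120 = 7/11520
(3j)²=2/143 [(4 5 5; 0 0 0)], sign=-1
Σ_t [1,4]: t=1:−1/25920 t=2:+1/1920 t=3:−1/1728 t=4:+1/20736 = -1/20736
(3j)²=1/2574 [(4 5 5; 0 2 -2)], sign=+1
⇒ 4πI² = 1/169
I = (-1)√(1/169/(4π)) = -0.02169960

-0.021700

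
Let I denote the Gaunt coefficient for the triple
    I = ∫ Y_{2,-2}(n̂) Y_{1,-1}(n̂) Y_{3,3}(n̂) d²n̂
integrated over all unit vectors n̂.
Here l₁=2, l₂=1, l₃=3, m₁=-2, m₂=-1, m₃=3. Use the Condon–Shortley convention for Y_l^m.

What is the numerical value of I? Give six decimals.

-0.319865

Checks pass: Σm=0; 6 even; l₃=3∈[1,3].
(2·2+1)(2·1+1)(2·3+1) = 105
Δ: 0! 4! 2! / 7! → 1/105
sum: t=0:+1/4 = 1/4
3j²(2 1 3; 0 0 0) = Δ·Π!·Σ² = 3/35  (sign -1)
sum: t=0:+1/48 = 1/48
3j²(2 1 3; -2 -1 3) = Δ·Π!·Σ² = 1/7  (sign +1)
combine: 4πI² = 105·3/35·1/7 = 9/7
take √, sign -1: I = -0.31986543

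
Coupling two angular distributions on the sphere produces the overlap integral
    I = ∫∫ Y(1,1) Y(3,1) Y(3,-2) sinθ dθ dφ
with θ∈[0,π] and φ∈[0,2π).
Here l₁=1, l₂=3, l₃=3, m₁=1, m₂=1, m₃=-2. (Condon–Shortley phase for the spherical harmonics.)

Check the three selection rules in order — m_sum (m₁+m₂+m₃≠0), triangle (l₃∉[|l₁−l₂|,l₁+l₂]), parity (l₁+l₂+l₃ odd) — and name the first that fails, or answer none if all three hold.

parity

m₁+m₂+m₃ = 1 + 1 − 2 = 0  ✓
triangle: |1−3|=2 ≤ l₃=3 ≤ 1+3=4  ✓
parity: l₁+l₂+l₃ = 7 is odd  ✗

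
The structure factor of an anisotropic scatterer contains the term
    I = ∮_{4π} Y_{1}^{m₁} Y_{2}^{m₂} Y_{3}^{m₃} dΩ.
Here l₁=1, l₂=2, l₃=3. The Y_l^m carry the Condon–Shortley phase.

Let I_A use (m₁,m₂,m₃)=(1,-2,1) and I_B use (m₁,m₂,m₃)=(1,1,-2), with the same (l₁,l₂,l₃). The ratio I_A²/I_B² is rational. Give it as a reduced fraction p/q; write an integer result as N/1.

Same 1,2,3: normalisation and zero-m 3j drop out of the ratio.
A: Δ: 0! 2! 4! / 7! → 1/105; sum: t=0:+1/48 = 1/48; 3j²(1 2 3; 1 -2 1) = Δ·Π!·Σ² = 1/105  (sign +1)
B: Δ: 0! 2! 4! / 7! → 1/105; sum: t=0:+1/12 = 1/12; 3j²(1 2 3; 1 1 -2) = Δ·Π!·Σ² = 2/21  (sign -1)
I_A²/I_B² = (1/105)/(2/21) = 1/10

1/10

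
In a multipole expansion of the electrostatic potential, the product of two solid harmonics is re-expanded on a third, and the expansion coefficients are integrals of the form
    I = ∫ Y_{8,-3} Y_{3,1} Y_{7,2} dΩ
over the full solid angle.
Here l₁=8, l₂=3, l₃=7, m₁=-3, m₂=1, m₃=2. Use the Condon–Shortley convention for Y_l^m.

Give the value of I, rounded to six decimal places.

-0.144372

Rules hold: Σm=0, L=18 even, 5≤7≤11.
N = 17·7·15 = 1785
Δ = 4!·12!·2!/19! = 1/5290740
Racah Σ t=1..3: t=1:−1/7257600 t=2:+1/2073600 t=3:−1/7257600 = 1/4838400
⇒ 3j(8 3 7; 0 0 0)² = 252/20995, sgn -1
Racah Σ t=2..4: t=2:+1/17418240 t=3:−1/5806080 t=4:+1/29030400 = -1/12441600
⇒ 3j(8 3 7; -3 1 2)² = 154/12597, sgn +1
4πI² = N·(3j₀)²·(3jₘ)² = 271656/1037153
I = -1·√(0.261925/4π) = -0.14437211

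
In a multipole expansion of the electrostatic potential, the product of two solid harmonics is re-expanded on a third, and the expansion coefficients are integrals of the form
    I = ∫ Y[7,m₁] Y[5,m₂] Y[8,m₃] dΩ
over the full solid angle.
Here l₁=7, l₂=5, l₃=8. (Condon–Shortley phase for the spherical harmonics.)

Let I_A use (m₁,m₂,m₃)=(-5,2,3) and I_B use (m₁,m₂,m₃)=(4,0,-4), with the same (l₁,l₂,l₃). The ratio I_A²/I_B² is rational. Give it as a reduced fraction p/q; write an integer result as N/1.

Shared (l₁,l₂,l₃)=(7,5,8): N and (l;000)² cancel in I_A²/I_B².
A: Δ = 4!·10!·6!/21! = 1/814773960; Racah Σ t=2..4: t=2:+1/1741824000 t=3:−1/104509440 t=4:+1/69672960 = 1/186624000; ⇒ 3j(7 5 8; -5 2 3)² = 308/62985, sgn -1
B: Δ = 4!·10!·6!/21! = 1/814773960; Racah Σ t=0..3: t=0:+1/87091200 t=1:−1/23224320 t=2:+1/52254720 t=3:−1/1045094400 = -1/74649600; ⇒ 3j(7 5 8; 4 0 -4)² = 110/12597, sgn -1
I_A²/I_B² = (308/62985)/(110/12597) = 14/25

14/25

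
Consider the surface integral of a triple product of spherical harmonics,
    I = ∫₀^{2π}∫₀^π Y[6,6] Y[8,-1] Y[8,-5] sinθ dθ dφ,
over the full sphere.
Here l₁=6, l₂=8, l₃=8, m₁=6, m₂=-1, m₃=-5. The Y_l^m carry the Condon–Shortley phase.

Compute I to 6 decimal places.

0.134170

Checks pass: Σm=0; 22 even; l₃=8∈[2,14].
(2·6+1)(2·8+1)(2·8+1) = 3757
Δ: 6! 6! 10! / 23! → 1/13742520792
sum: t=0:+1/41803776000 t=1:−1/435456000 t=2:+1/39813120 t=3:−1/18662400 t=4:+1/39813120 t=5:−1/435456000 t=6:+1/41803776000 = -11/1393459200
3j²(6 8 8; 0 0 0) = Δ·Π!·Σ² = 600/96577  (sign -1)
sum: t=0:+1/15676416000 = 1/15676416000
3j²(6 8 8; 6 -1 -5) = Δ·Π!·Σ² = 72/7429  (sign -1)
combine: 4πI² = 3757·600/96577·72/7429 = 43200/190969
take √, sign +1: I = 0.13417003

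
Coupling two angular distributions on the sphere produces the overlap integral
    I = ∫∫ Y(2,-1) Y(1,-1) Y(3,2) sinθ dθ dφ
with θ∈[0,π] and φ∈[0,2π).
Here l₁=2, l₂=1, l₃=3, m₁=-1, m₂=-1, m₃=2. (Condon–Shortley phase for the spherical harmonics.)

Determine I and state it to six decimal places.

Rules hold: Σm=0, L=6 even, 1≤3≤3.
N = 5·3·7 = 105
Δ = 0!·4!·2!/7! = 1/105
Racah Σ t=0..0: t=0:+1/4 = 1/4
⇒ 3j(2 1 3; 0 0 0)² = 3/35, sgn -1
Racah Σ t=0..0: t=0:+1/12 = 1/12
⇒ 3j(2 1 3; -1 -1 2)² = 2/21, sgn -1
4πI² = N·(3j₀)²·(3jₘ)² = 6/7
I = +1·√(0.857143/4π) = 0.26116903

0.261169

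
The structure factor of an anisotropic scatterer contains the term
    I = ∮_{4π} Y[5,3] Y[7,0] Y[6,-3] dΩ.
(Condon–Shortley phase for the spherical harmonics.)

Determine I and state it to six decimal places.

0.061731

Rules hold: Σm=0, L=18 even, 2≤6≤12.
N = 11·15·13 = 2145
Δ = 6!·4!·8!/19! = 1/174594420
Racah Σ t=1..5: t=1:−1/4147200 t=2:+1/207360 t=3:−1/82944 t=4:+1/207360 t=5:−1/4147200 = -1/345600
⇒ 3j(5 7 6; 0 0 0)² = 420/46189, sgn -1
Racah Σ t=0..2: t=0:+1/14515200 t=1:−1/1036800 t=2:+1/829440 = 1/3225600
⇒ 3j(5 7 6; 3 0 -3)² = 567/230945, sgn -1
4πI² = N·(3j₀)²·(3jₘ)² = 714420/14919047
I = +1·√(0.0478864/4π) = 0.06173072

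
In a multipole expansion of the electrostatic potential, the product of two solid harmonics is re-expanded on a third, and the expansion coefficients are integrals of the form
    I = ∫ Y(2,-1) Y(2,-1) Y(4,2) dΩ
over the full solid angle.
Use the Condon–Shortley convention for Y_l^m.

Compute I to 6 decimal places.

Checks pass: Σm=0; 8 even; l₃=4∈[0,4].
(2·2+1)(2·2+1)(2·4+1) = 225
Δ: 0! 4! 4! / 9! → 1/630
sum: t=0:+1/16 = 1/16
3j²(2 2 4; 0 0 0) = Δ·Π!·Σ² = 2/35  (sign +1)
sum: t=0:+1/36 = 1/36
3j²(2 2 4; -1 -1 2) = Δ·Π!·Σ² = 4/63  (sign +1)
combine: 4πI² = 225·2/35·4/63 = 40/49
take √, sign +1: I = 0.25487487

0.254875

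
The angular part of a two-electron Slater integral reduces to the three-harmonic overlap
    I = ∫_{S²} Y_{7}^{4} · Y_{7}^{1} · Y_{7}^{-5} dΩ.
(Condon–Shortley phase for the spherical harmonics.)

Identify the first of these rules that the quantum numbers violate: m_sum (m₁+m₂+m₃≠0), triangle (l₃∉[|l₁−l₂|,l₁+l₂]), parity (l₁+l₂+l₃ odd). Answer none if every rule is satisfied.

parity

Σmᵢ = 0  ✓
l₃∈[|l₁−l₂|,l₁+l₂]=[0,14], have l₃=7  ✓
Σlᵢ = 21 ⇒ odd  ✗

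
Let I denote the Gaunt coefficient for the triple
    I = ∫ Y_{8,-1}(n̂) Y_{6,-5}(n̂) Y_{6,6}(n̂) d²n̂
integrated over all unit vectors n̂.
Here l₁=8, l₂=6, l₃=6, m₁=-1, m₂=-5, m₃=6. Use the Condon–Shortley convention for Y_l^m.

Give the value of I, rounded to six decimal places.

Rules hold: Σm=0, L=20 even, 2≤6≤14.
N = 17·13·13 = 2873
Δ = 8!·8!·4!/21! = 1/1309458150
Racah Σ t=2..6: t=2:+1/49766400 t=3:−1/3110400 t=4:+1/1327104 t=5:−1/3110400 t=6:+1/49766400 = 1/6635520
⇒ 3j(8 6 6; 0 0 0)² = 350/46189, sgn +1
Racah Σ t=1..1: t=1:−1/4877107200 = -1/4877107200
⇒ 3j(8 6 6; -1 -5 6)² = 33/29393, sgn -1
4πI² = N·(3j₀)²·(3jₘ)² = 150/6137
I = -1·√(0.0244419/4π) = -0.04410244

-0.044102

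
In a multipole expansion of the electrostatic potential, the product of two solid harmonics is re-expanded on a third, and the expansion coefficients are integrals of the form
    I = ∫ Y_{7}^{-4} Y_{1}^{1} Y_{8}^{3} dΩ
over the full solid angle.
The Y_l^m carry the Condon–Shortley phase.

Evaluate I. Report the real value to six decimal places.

m-sum 0 ✓  L=16 even ✓  6≤8≤8 ✓
Π(2lᵢ+1) = 15×3×17 = 765
triangle coeff Δ(7,1,8) = 1/2040
Σ_t [0,0]: t=0:+1/25401600 = 1/25401600
(3j)²=8/255 [(7 1 8; 0 0 0)], sign=+1
Σ_t [0,0]: t=0:+1/479001600 = 1/479001600
(3j)²=1/204 [(7 1 8; -4 1 3)], sign=-1
⇒ 4πI² = 2/17
I = (-1)√(2/17/(4π)) = -0.09675772

-0.096758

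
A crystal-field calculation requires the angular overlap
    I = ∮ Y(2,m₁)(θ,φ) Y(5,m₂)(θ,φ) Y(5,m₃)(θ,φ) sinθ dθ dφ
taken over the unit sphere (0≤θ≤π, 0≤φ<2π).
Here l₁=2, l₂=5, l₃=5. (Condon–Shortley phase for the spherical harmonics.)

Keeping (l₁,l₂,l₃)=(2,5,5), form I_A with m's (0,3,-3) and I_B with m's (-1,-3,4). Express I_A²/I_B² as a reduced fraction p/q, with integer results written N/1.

1/147

Same 2,5,5: normalisation and zero-m 3j drop out of the ratio.
A: Δ: 2! 2! 8! / 13! → 1/38610; sum: t=0:+1/161280 t=1:−1/5040 t=2:+1/5760 = -1/53760; 3j²(2 5 5; 0 3 -3) = Δ·Π!·Σ² = 1/4290  (sign -1)
B: Δ: 2! 2! 8! / 13! → 1/38610; sum: t=1:−1/10080 t=2:+1/80640 = -1/11520; 3j²(2 5 5; -1 -3 4) = Δ·Π!·Σ² = 49/1430  (sign +1)
I_A²/I_B² = (1/4290)/(49/1430) = 1/147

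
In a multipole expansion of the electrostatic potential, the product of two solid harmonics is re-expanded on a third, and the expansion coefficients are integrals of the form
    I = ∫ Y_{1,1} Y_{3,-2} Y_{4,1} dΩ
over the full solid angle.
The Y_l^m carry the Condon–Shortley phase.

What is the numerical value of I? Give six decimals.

-0.106622

m-sum 0 ✓  L=8 even ✓  2≤4≤4 ✓
Π(2lᵢ+1) = 3×7×9 = 189
triangle coeff Δ(1,3,4) = 1/252
Σ_t [0,0]: t=0:+1/36 = 1/36
(3j)²=4/63 [(1 3 4; 0 0 0)], sign=+1
Σ_t [0,0]: t=0:+1/240 = 1/240
(3j)²=1/84 [(1 3 4; 1 -2 1)], sign=-1
⇒ 4πI² = 1/7
I = (-1)√(1/7/(4π)) = -0.10662181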